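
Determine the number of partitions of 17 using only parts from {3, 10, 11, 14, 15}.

The partitions of 17 that satisfy the conditions:
14 + 3
11 + 3 + 3
That's 2 in total.

2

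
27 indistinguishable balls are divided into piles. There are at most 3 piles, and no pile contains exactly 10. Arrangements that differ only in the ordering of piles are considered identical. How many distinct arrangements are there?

66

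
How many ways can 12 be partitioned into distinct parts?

Listing the qualifying partitions of 12:
12
1 + 11
2 + 10
3 + 9
1 + 2 + 9
4 + 8
1 + 3 + 8
5 + 7
1 + 4 + 7
2 + 3 + 7
1 + 5 + 6
2 + 4 + 6
1 + 2 + 3 + 6
3 + 4 + 5
1 + 2 + 4 + 5
Counting gives 15.

15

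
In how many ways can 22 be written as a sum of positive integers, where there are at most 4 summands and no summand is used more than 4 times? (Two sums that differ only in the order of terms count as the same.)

Enumerating by decreasing first part gives 136 partitions in all.

136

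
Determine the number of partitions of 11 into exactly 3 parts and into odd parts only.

Listing the qualifying partitions of 11:
9 + 1 + 1
7 + 3 + 1
5 + 5 + 1
5 + 3 + 3
Counting gives 4.

4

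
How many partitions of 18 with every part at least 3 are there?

33

A partial list (first 12 by largest part):
18
15 + 3
14 + 4
13 + 5
12 + 6
12 + 3 + 3
11 + 7
11 + 4 + 3
10 + 8
10 + 5 + 3
10 + 4 + 4
9 + 9
…and 21 more, for 33 total.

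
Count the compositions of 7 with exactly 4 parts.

A composition of 7 into 4 positive parts is chosen by placing 3 dividers among the 6 gaps between 7 units: C(6,3) = 20.

20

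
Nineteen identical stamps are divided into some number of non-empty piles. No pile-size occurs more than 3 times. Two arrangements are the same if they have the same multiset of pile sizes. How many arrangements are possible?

258

Counting exhaustively, 258 partitions satisfy the conditions.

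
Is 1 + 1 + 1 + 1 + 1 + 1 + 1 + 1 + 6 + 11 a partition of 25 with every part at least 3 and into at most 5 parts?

The parts sum to 25, and the condition 'every summand is at least 3' is violated.

No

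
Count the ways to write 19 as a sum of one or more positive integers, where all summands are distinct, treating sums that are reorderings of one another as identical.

A partial list (first 12 by largest part):
19
18,1
17,2
16,3
16,2,1
15,4
15,3,1
14,5
14,4,1
14,3,2
13,6
13,5,1
…and 42 more, for 54 total.

54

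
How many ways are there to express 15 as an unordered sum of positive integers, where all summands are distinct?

27

There are too many to list fully; the first 12 (by largest part) are:
15
14, 1
13, 2
12, 3
12, 2, 1
11, 4
11, 3, 1
10, 5
10, 4, 1
10, 3, 2
9, 6
9, 5, 1
…and 15 more, for 27 total.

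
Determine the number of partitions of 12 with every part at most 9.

73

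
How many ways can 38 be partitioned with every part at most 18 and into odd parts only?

There are 696 such partitions.

696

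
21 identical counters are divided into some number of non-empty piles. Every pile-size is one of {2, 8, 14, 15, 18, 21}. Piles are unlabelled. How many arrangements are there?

Listing the qualifying partitions of 21:
21
15, 2, 2, 2
Counting gives 2.

2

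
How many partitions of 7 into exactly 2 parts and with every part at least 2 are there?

2

Enumerating:
5,2
4,3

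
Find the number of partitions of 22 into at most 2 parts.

12

The partitions of 22 that satisfy the conditions:
22
21 + 1
20 + 2
19 + 3
18 + 4
17 + 5
16 + 6
15 + 7
14 + 8
13 + 9
12 + 10
11 + 11
That's 12 in total.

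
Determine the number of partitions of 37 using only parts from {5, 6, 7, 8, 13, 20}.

20

The partitions of 37 that satisfy the conditions:
20 + 7 + 5 + 5
20 + 6 + 6 + 5
13 + 13 + 6 + 5
13 + 8 + 8 + 8
13 + 8 + 6 + 5 + 5
13 + 7 + 7 + 5 + 5
13 + 7 + 6 + 6 + 5
13 + 6 + 6 + 6 + 6
8 + 8 + 8 + 8 + 5
8 + 8 + 8 + 7 + 6
8 + 8 + 7 + 7 + 7
8 + 8 + 6 + 5 + 5 + 5
8 + 7 + 7 + 5 + 5 + 5
8 + 7 + 6 + 6 + 5 + 5
8 + 6 + 6 + 6 + 6 + 5
7 + 7 + 7 + 6 + 5 + 5
7 + 7 + 6 + 6 + 6 + 5
7 + 6 + 6 + 6 + 6 + 6
7 + 5 + 5 + 5 + 5 + 5 + 5
6 + 6 + 5 + 5 + 5 + 5 + 5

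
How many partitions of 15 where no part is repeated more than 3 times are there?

Direct enumeration gives 105 partitions.

105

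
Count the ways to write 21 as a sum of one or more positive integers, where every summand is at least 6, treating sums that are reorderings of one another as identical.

Listing the qualifying partitions of 21:
21
6 + 15
7 + 14
8 + 13
9 + 12
10 + 11
6 + 6 + 9
6 + 7 + 8
7 + 7 + 7

9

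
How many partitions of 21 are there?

Counting exhaustively, 792 partitions satisfy the conditions.

792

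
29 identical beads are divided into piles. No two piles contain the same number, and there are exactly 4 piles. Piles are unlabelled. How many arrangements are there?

There are 94 such partitions.

94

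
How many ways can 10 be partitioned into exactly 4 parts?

9

Enumerating:
7+1+1+1
6+2+1+1
5+3+1+1
5+2+2+1
4+4+1+1
4+3+2+1
4+2+2+2
3+3+3+1
3+3+2+2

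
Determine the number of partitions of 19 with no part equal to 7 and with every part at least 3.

There are too many to list fully; the first 12 (by largest part) are:
19
16+3
15+4
14+5
13+6
13+3+3
12+4+3
11+8
11+5+3
11+4+4
10+9
10+6+3
…and 18 more, for 30 total.

30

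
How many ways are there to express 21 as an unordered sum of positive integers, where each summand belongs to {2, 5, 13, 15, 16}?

5

They are:
16 + 5
15 + 2 + 2 + 2
13 + 2 + 2 + 2 + 2
5 + 5 + 5 + 2 + 2 + 2
5 + 2 + 2 + 2 + 2 + 2 + 2 + 2 + 2
That's 5 in total.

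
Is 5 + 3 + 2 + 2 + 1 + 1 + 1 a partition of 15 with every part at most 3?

The parts sum to 15, and the condition 'no summand exceeds 3' is violated.

No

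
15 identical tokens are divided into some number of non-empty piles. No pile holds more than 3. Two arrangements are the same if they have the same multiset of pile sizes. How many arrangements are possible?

A partial list (first 12 by largest part):
3 + 3 + 3 + 3 + 3
3 + 3 + 3 + 3 + 2 + 1
3 + 3 + 3 + 3 + 1 + 1 + 1
3 + 3 + 3 + 2 + 2 + 2
3 + 3 + 3 + 2 + 2 + 1 + 1
3 + 3 + 3 + 2 + 1 + 1 + 1 + 1
3 + 3 + 3 + 1 + 1 + 1 + 1 + 1 + 1
3 + 3 + 2 + 2 + 2 + 2 + 1
3 + 3 + 2 + 2 + 2 + 1 + 1 + 1
3 + 3 + 2 + 2 + 1 + 1 + 1 + 1 + 1
3 + 3 + 2 + 1 + 1 + 1 + 1 + 1 + 1 + 1
3 + 3 + 1 + 1 + 1 + 1 + 1 + 1 + 1 + 1 + 1
…and 15 more, for 27 total.

27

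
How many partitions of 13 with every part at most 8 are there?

A full systematic count gives 89.

89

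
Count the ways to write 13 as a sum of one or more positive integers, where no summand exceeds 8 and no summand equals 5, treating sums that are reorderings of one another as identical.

There are too many to list fully; the first 12 (by largest part) are:
8+4+1
8+3+2
8+3+1+1
8+2+2+1
8+2+1+1+1
8+1+1+1+1+1
7+6
7+4+2
7+4+1+1
7+3+3
7+3+2+1
7+3+1+1+1
…and 55 more, for 67 total.

67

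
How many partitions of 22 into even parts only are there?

56

There are too many to list fully; the first 12 (by largest part) are:
22
2,20
4,18
2,2,18
6,16
2,4,16
2,2,2,16
8,14
2,6,14
4,4,14
2,2,4,14
2,2,2,2,14
…and 44 more, for 56 total.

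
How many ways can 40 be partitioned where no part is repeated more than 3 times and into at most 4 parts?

631

There are 631 such partitions.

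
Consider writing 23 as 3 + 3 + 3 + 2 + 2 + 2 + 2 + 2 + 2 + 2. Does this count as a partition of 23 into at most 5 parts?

No

The parts sum to 23, and the condition 'there are at most 5 summands' is violated.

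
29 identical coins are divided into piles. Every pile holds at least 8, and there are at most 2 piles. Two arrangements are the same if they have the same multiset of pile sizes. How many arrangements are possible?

The partitions of 29 that satisfy the conditions:
29
21,8
20,9
19,10
18,11
17,12
16,13
15,14

8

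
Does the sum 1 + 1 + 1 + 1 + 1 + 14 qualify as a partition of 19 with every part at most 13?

The parts sum to 19, and the condition 'no summand exceeds 13' is violated.

No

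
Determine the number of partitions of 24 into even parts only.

77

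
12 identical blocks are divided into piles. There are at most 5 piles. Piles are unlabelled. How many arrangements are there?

There are too many to list fully; the first 12 (by largest part) are:
12
11, 1
10, 2
10, 1, 1
9, 3
9, 2, 1
9, 1, 1, 1
8, 4
8, 3, 1
8, 2, 2
8, 2, 1, 1
8, 1, 1, 1, 1
…and 35 more, for 47 total.

47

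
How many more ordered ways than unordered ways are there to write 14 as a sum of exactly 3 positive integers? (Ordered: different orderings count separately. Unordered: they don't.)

62

Compositions: C(13,2) = 78.
Partitions of 14 into exactly 3 parts: 16.
Difference: 78 − 16 = 62.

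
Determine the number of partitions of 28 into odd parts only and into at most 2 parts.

7

Listing the qualifying partitions of 28:
27, 1
25, 3
23, 5
21, 7
19, 9
17, 11
15, 13
Counting gives 7.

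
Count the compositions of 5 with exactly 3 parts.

6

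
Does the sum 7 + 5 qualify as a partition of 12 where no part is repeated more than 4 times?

The parts sum to 12, and the condition 'no summand is used more than 4 times' holds.

Yes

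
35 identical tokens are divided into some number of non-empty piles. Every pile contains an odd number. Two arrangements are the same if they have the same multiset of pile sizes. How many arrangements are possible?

585

Systematic enumeration (by largest part, then next-largest, …) yields 585.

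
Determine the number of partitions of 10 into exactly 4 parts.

9

The partitions of 10 that satisfy the conditions:
7+1+1+1
6+2+1+1
5+3+1+1
5+2+2+1
4+4+1+1
4+3+2+1
4+2+2+2
3+3+3+1
3+3+2+2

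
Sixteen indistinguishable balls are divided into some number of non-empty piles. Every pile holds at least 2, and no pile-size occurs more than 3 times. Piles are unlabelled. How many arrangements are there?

A partial list (first 12 by largest part):
16
14+2
13+3
12+4
12+2+2
11+5
11+3+2
10+6
10+4+2
10+3+3
10+2+2+2
9+7
…and 33 more, for 45 total.

45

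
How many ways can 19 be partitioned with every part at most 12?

460

Systematic enumeration (by largest part, then next-largest, …) yields 460.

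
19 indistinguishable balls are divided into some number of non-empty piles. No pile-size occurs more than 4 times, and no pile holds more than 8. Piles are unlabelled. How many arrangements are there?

207

A full systematic count gives 207.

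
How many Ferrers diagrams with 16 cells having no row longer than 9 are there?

201

Direct enumeration gives 201 partitions.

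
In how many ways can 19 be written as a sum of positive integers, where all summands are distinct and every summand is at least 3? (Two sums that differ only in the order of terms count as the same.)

The partitions of 19 that satisfy the conditions:
19
16+3
15+4
14+5
13+6
12+7
12+4+3
11+8
11+5+3
10+9
10+6+3
10+5+4
9+7+3
9+6+4
8+7+4
8+6+5
7+5+4+3
Counting gives 17.

17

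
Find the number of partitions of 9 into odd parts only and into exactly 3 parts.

3

The partitions of 9 that satisfy the conditions:
1+1+7
1+3+5
3+3+3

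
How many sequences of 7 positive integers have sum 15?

3003

A composition of 15 into 7 positive parts is chosen by placing 6 dividers among the 14 gaps between 15 units: C(14,6) = 3003.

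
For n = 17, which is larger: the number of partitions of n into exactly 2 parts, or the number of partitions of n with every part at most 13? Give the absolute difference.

282

Partitions of 17 into exactly 2 parts: 8.
Partitions of 17 with every part at most 13: 290.
|8 − 290| = 282.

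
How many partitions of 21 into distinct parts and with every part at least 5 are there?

The partitions of 21 that satisfy the conditions:
21
16+5
15+6
14+7
13+8
12+9
11+10
10+6+5
9+7+5
8+7+6

10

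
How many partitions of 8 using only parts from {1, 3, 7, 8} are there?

5

They are:
8
7+1
3+3+1+1
3+1+1+1+1+1
1+1+1+1+1+1+1+1
Counting gives 5.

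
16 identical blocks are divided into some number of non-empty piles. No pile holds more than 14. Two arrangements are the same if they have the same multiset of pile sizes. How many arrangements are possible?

Direct enumeration gives 229 partitions.

229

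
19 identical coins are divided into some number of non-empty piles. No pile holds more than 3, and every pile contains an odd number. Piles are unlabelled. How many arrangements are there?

7

The partitions of 19 that satisfy the conditions:
3,3,3,3,3,3,1
3,3,3,3,3,1,1,1,1
3,3,3,3,1,1,1,1,1,1,1
3,3,3,1,1,1,1,1,1,1,1,1,1
3,3,1,1,1,1,1,1,1,1,1,1,1,1,1
3,1,1,1,1,1,1,1,1,1,1,1,1,1,1,1,1
1,1,1,1,1,1,1,1,1,1,1,1,1,1,1,1,1,1,1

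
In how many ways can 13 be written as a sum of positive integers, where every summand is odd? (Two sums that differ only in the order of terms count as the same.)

Enumerating:
13
11, 1, 1
9, 3, 1
9, 1, 1, 1, 1
7, 5, 1
7, 3, 3
7, 3, 1, 1, 1
7, 1, 1, 1, 1, 1, 1
5, 5, 3
5, 5, 1, 1, 1
5, 3, 3, 1, 1
5, 3, 1, 1, 1, 1, 1
5, 1, 1, 1, 1, 1, 1, 1, 1
3, 3, 3, 3, 1
3, 3, 3, 1, 1, 1, 1
3, 3, 1, 1, 1, 1, 1, 1, 1
3, 1, 1, 1, 1, 1, 1, 1, 1, 1, 1
1, 1, 1, 1, 1, 1, 1, 1, 1, 1, 1, 1, 1
That's 18 in total.

18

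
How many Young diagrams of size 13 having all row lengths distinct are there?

They are:
13
1,12
2,11
3,10
1,2,10
4,9
1,3,9
5,8
1,4,8
2,3,8
6,7
1,5,7
2,4,7
1,2,3,7
2,5,6
3,4,6
1,2,4,6
1,3,4,5
Counting gives 18.

18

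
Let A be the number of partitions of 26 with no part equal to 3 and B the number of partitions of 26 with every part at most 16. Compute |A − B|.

Partitions of 26 with no part equal to 3: 1181.
Partitions of 26 with every part at most 16: 2339.
|1181 − 2339| = 1158.

1158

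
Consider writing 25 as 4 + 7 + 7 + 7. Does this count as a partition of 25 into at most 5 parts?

The parts sum to 25, and the condition 'there are at most 5 summands' holds.

Yes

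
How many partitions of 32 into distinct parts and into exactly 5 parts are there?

Systematic enumeration (by largest part, then next-largest, …) yields 119.

119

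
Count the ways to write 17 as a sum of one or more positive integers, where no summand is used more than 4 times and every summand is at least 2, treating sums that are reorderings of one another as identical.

A partial list (first 12 by largest part):
17
15, 2
14, 3
13, 4
13, 2, 2
12, 5
12, 3, 2
11, 6
11, 4, 2
11, 3, 3
11, 2, 2, 2
10, 7
…and 49 more, for 61 total.

61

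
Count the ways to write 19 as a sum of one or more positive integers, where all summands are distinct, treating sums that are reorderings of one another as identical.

54

There are too many to list fully; the first 12 (by largest part) are:
19
1 + 18
2 + 17
3 + 16
1 + 2 + 16
4 + 15
1 + 3 + 15
5 + 14
1 + 4 + 14
2 + 3 + 14
6 + 13
1 + 5 + 13
…and 42 more, for 54 total.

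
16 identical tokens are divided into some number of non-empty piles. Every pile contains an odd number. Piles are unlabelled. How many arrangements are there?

32

A partial list (first 12 by largest part):
15+1
13+3
13+1+1+1
11+5
11+3+1+1
11+1+1+1+1+1
9+7
9+5+1+1
9+3+3+1
9+3+1+1+1+1
9+1+1+1+1+1+1+1
7+7+1+1
…and 20 more, for 32 total.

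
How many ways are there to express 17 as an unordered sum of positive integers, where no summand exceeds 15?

295

A full systematic count gives 295.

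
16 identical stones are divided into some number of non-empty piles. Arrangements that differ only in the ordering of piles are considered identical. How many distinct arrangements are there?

231

Enumerating by decreasing first part gives 231 partitions in all.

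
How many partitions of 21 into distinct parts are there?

76

A full systematic count gives 76.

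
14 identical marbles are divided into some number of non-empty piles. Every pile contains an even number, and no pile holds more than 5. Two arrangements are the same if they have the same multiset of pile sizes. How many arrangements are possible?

4

Listing the qualifying partitions of 14:
4,4,4,2
4,4,2,2,2
4,2,2,2,2,2
2,2,2,2,2,2,2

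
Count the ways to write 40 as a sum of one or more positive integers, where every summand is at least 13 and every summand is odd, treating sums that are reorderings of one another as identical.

4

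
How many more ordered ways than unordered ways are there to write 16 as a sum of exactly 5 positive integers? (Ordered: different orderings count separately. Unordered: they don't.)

Ordered (compositions into 5 parts): C(15,4) = 1365.
Unordered (partitions into 5 parts): 37.
Difference: 1365 − 37 = 1328.

1328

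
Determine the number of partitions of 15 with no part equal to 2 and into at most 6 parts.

There are too many to list fully; the first 12 (by largest part) are:
15
14, 1
13, 1, 1
12, 3
12, 1, 1, 1
11, 4
11, 3, 1
11, 1, 1, 1, 1
10, 5
10, 4, 1
10, 3, 1, 1
10, 1, 1, 1, 1, 1
…and 41 more, for 53 total.

53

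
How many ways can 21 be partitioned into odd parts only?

76

Systematic enumeration (by largest part, then next-largest, …) yields 76.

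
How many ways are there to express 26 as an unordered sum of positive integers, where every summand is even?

101

Systematic enumeration (by largest part, then next-largest, …) yields 101.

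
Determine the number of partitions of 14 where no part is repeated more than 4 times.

Direct enumeration gives 100 partitions.

100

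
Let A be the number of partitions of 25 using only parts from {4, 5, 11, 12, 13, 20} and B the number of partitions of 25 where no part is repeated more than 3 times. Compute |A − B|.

Partitions of 25 using only parts from {4, 5, 11, 12, 13, 20}: 7.
Partitions of 25 where no part is repeated more than 3 times: 876.
|7 − 876| = 869.

869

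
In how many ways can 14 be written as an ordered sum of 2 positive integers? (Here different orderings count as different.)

A composition of 14 into 2 positive parts is chosen by placing 1 dividers among the 13 gaps between 14 units: C(13,1) = 13.

13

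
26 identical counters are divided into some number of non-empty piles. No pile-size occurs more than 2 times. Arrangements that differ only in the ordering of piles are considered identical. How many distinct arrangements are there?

Enumerating by decreasing first part gives 617 partitions in all.

617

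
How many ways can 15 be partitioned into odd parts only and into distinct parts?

4

Listing the qualifying partitions of 15:
15
11 + 3 + 1
9 + 5 + 1
7 + 5 + 3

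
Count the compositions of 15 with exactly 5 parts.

1001

By stars and bars with positive parts, the count is C(14,4) = 1001.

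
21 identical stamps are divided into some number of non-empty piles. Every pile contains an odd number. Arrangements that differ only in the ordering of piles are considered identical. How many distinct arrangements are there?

76

Systematic enumeration (by largest part, then next-largest, …) yields 76.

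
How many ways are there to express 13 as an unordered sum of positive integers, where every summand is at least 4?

5

They are:
13
4, 9
5, 8
6, 7
4, 4, 5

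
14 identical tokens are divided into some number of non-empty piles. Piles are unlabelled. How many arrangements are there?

135

There are 135 such partitions.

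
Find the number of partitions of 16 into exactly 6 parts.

35

A partial list (first 12 by largest part):
1,1,1,1,1,11
1,1,1,1,2,10
1,1,1,1,3,9
1,1,1,2,2,9
1,1,1,1,4,8
1,1,1,2,3,8
1,1,2,2,2,8
1,1,1,1,5,7
1,1,1,2,4,7
1,1,1,3,3,7
1,1,2,2,3,7
1,2,2,2,2,7
…and 23 more, for 35 total.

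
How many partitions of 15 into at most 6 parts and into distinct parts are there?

There are too many to list fully; the first 12 (by largest part) are:
15
1 + 14
2 + 13
3 + 12
1 + 2 + 12
4 + 11
1 + 3 + 11
5 + 10
1 + 4 + 10
2 + 3 + 10
6 + 9
1 + 5 + 9
…and 15 more, for 27 total.

27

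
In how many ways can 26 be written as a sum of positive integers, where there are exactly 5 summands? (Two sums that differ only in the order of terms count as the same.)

221

Counting exhaustively, 221 partitions satisfy the conditions.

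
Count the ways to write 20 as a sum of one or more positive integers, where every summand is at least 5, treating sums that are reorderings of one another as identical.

13

They are:
20
5, 15
6, 14
7, 13
8, 12
9, 11
10, 10
5, 5, 10
5, 6, 9
5, 7, 8
6, 6, 8
6, 7, 7
5, 5, 5, 5
Counting gives 13.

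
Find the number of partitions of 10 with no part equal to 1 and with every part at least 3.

Enumerating:
10
7, 3
6, 4
5, 5
4, 3, 3
That's 5 in total.

5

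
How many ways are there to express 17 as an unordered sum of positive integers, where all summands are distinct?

38

There are too many to list fully; the first 12 (by largest part) are:
17
16+1
15+2
14+3
14+2+1
13+4
13+3+1
12+5
12+4+1
12+3+2
11+6
11+5+1
…and 26 more, for 38 total.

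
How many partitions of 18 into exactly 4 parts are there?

A partial list (first 12 by largest part):
15+1+1+1
14+2+1+1
13+3+1+1
13+2+2+1
12+4+1+1
12+3+2+1
12+2+2+2
11+5+1+1
11+4+2+1
11+3+3+1
11+3+2+2
10+6+1+1
…and 35 more, for 47 total.

47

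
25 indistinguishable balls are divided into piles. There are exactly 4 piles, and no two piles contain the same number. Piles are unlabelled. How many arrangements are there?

54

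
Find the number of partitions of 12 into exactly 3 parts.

Listing the qualifying partitions of 12:
10 + 1 + 1
9 + 2 + 1
8 + 3 + 1
8 + 2 + 2
7 + 4 + 1
7 + 3 + 2
6 + 5 + 1
6 + 4 + 2
6 + 3 + 3
5 + 5 + 2
5 + 4 + 3
4 + 4 + 4
Counting gives 12.

12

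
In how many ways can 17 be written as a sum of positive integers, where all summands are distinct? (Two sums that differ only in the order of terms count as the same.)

38

There are too many to list fully; the first 12 (by largest part) are:
17
16 + 1
15 + 2
14 + 3
14 + 2 + 1
13 + 4
13 + 3 + 1
12 + 5
12 + 4 + 1
12 + 3 + 2
11 + 6
11 + 5 + 1
…and 26 more, for 38 total.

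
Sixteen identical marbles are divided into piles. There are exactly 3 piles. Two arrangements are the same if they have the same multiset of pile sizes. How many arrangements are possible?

The partitions of 16 that satisfy the conditions:
14,1,1
13,2,1
12,3,1
12,2,2
11,4,1
11,3,2
10,5,1
10,4,2
10,3,3
9,6,1
9,5,2
9,4,3
8,7,1
8,6,2
8,5,3
8,4,4
7,7,2
7,6,3
7,5,4
6,6,4
6,5,5

21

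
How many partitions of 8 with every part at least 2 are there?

7

They are:
8
6 + 2
5 + 3
4 + 4
4 + 2 + 2
3 + 3 + 2
2 + 2 + 2 + 2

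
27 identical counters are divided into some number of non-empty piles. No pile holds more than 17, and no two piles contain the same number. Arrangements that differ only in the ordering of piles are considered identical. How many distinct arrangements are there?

Counting exhaustively, 159 partitions satisfy the conditions.

159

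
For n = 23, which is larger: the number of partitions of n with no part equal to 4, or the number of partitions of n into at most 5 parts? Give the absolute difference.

474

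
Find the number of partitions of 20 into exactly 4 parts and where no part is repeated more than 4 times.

There are too many to list fully; the first 12 (by largest part) are:
17, 1, 1, 1
16, 2, 1, 1
15, 3, 1, 1
15, 2, 2, 1
14, 4, 1, 1
14, 3, 2, 1
14, 2, 2, 2
13, 5, 1, 1
13, 4, 2, 1
13, 3, 3, 1
13, 3, 2, 2
12, 6, 1, 1
…and 52 more, for 64 total.

64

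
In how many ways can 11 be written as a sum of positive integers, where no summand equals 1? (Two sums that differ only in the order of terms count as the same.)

They are:
11
9, 2
8, 3
7, 4
7, 2, 2
6, 5
6, 3, 2
5, 4, 2
5, 3, 3
5, 2, 2, 2
4, 4, 3
4, 3, 2, 2
3, 3, 3, 2
3, 2, 2, 2, 2

14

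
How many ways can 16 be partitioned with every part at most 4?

A partial list (first 12 by largest part):
4+4+4+4
1+3+4+4+4
2+2+4+4+4
1+1+2+4+4+4
1+1+1+1+4+4+4
2+3+3+4+4
1+1+3+3+4+4
1+2+2+3+4+4
1+1+1+2+3+4+4
1+1+1+1+1+3+4+4
2+2+2+2+4+4
1+1+2+2+2+4+4
…and 52 more, for 64 total.

64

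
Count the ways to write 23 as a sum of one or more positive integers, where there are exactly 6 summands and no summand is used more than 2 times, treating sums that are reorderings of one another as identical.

Enumerating by decreasing first part gives 73 partitions in all.

73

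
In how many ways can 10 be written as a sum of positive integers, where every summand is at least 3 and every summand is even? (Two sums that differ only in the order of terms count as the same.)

Enumerating:
10
6 + 4
Counting gives 2.

2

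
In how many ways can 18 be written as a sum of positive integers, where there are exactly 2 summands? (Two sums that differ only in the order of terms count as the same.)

Listing the qualifying partitions of 18:
17,1
16,2
15,3
14,4
13,5
12,6
11,7
10,8
9,9

9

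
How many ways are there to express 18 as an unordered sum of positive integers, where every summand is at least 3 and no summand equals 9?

29

There are too many to list fully; the first 12 (by largest part) are:
18
15+3
14+4
13+5
12+6
12+3+3
11+7
11+4+3
10+8
10+5+3
10+4+4
8+7+3
…and 17 more, for 29 total.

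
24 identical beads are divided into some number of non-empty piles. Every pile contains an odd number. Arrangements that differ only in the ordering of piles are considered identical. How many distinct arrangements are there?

Enumerating by decreasing first part gives 122 partitions in all.

122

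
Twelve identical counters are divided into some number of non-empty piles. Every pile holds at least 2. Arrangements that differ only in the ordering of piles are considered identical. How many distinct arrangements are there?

21

They are:
12
2, 10
3, 9
4, 8
2, 2, 8
5, 7
2, 3, 7
6, 6
2, 4, 6
3, 3, 6
2, 2, 2, 6
2, 5, 5
3, 4, 5
2, 2, 3, 5
4, 4, 4
2, 2, 4, 4
2, 3, 3, 4
2, 2, 2, 2, 4
3, 3, 3, 3
2, 2, 2, 3, 3
2, 2, 2, 2, 2, 2
Counting gives 21.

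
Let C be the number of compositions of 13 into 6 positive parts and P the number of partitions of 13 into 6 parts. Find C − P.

Ordered (compositions into 6 parts): C(12,5) = 792.
Unordered (partitions into 6 parts): 14.
Difference: 792 − 14 = 778.

778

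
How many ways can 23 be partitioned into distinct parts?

Direct enumeration gives 104 partitions.

104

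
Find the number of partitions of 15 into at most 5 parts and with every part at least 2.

There are too many to list fully; the first 12 (by largest part) are:
15
13, 2
12, 3
11, 4
11, 2, 2
10, 5
10, 3, 2
9, 6
9, 4, 2
9, 3, 3
9, 2, 2, 2
8, 7
…and 25 more, for 37 total.

37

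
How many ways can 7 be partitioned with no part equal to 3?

The partitions of 7 that satisfy the conditions:
7
1+6
2+5
1+1+5
1+2+4
1+1+1+4
1+2+2+2
1+1+1+2+2
1+1+1+1+1+2
1+1+1+1+1+1+1
Counting gives 10.

10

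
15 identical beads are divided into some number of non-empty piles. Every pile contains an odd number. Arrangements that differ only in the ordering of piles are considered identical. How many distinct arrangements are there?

27

There are too many to list fully; the first 12 (by largest part) are:
15
13,1,1
11,3,1
11,1,1,1,1
9,5,1
9,3,3
9,3,1,1,1
9,1,1,1,1,1,1
7,7,1
7,5,3
7,5,1,1,1
7,3,3,1,1
…and 15 more, for 27 total.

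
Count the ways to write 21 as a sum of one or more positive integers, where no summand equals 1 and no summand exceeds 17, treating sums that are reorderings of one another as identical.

162

Enumerating by decreasing first part gives 162 partitions in all.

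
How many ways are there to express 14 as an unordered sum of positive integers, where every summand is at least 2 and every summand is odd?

Listing the qualifying partitions of 14:
11,3
9,5
7,7
5,3,3,3
Counting gives 4.

4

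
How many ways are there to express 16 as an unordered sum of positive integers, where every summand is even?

They are:
16
2,14
4,12
2,2,12
6,10
2,4,10
2,2,2,10
8,8
2,6,8
4,4,8
2,2,4,8
2,2,2,2,8
4,6,6
2,2,6,6
2,4,4,6
2,2,2,4,6
2,2,2,2,2,6
4,4,4,4
2,2,4,4,4
2,2,2,2,4,4
2,2,2,2,2,2,4
2,2,2,2,2,2,2,2
Counting gives 22.

22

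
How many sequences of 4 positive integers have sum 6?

Equivalently, choose which 3 of the 5 gaps become plus signs: C(5,3) = 10.

10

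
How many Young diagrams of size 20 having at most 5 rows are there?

A full systematic count gives 192.

192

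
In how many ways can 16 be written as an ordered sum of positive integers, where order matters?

The number of compositions of n is 2^(n−1); here 2^15 = 32768.

32768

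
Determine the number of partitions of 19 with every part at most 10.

Systematic enumeration (by largest part, then next-largest, …) yields 423.

423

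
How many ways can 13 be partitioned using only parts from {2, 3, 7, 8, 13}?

They are:
13
8,3,2
7,3,3
7,2,2,2
3,3,3,2,2
3,2,2,2,2,2
Counting gives 6.

6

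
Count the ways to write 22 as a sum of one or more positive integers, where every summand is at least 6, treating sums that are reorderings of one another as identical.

Listing the qualifying partitions of 22:
22
16+6
15+7
14+8
13+9
12+10
11+11
10+6+6
9+7+6
8+8+6
8+7+7
That's 11 in total.

11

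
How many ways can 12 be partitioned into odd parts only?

Listing the qualifying partitions of 12:
1,11
3,9
1,1,1,9
5,7
1,1,3,7
1,1,1,1,1,7
1,1,5,5
1,3,3,5
1,1,1,1,3,5
1,1,1,1,1,1,1,5
3,3,3,3
1,1,1,3,3,3
1,1,1,1,1,1,3,3
1,1,1,1,1,1,1,1,1,3
1,1,1,1,1,1,1,1,1,1,1,1
That's 15 in total.

15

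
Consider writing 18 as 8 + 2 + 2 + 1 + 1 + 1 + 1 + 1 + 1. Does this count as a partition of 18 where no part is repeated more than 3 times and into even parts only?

No

The parts sum to 18, and the condition 'no summand is used more than 3 times' is violated.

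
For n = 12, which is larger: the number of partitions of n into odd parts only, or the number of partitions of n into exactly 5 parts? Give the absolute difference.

Partitions of 12 into odd parts only: 15.
Partitions of 12 into exactly 5 parts: 13.
|15 − 13| = 2.

2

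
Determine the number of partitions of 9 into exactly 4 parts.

The partitions of 9 that satisfy the conditions:
6,1,1,1
5,2,1,1
4,3,1,1
4,2,2,1
3,3,2,1
3,2,2,2

6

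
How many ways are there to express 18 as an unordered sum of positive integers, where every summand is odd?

There are too many to list fully; the first 12 (by largest part) are:
17,1
15,3
15,1,1,1
13,5
13,3,1,1
13,1,1,1,1,1
11,7
11,5,1,1
11,3,3,1
11,3,1,1,1,1
11,1,1,1,1,1,1,1
9,9
…and 34 more, for 46 total.

46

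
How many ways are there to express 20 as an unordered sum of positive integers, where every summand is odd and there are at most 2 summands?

5

The partitions of 20 that satisfy the conditions:
19, 1
17, 3
15, 5
13, 7
11, 9
That's 5 in total.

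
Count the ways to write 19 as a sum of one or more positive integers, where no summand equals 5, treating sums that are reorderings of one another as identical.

There are 355 such partitions.

355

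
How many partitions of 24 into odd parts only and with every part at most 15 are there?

111

Enumerating by decreasing first part gives 111 partitions in all.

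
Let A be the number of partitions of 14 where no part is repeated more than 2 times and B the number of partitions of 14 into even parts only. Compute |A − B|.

Partitions of 14 where no part is repeated more than 2 times: 57.
Partitions of 14 into even parts only: 15.
|57 − 15| = 42.

42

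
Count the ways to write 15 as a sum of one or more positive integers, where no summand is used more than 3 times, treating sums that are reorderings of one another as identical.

A full systematic count gives 105.

105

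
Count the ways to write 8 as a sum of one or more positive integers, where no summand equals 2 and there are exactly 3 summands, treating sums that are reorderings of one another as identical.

Listing the qualifying partitions of 8:
1+1+6
1+3+4
Counting gives 2.

2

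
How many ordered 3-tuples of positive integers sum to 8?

21

A composition of 8 into 3 positive parts is chosen by placing 2 dividers among the 7 gaps between 8 units: C(7,2) = 21.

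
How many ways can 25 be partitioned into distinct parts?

142

There are 142 such partitions.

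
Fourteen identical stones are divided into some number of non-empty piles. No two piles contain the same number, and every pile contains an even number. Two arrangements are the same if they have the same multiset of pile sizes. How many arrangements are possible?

5

Listing the qualifying partitions of 14:
14
12, 2
10, 4
8, 6
8, 4, 2
Counting gives 5.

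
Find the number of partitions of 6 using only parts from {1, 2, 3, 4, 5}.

10

Listing the qualifying partitions of 6:
5+1
4+2
4+1+1
3+3
3+2+1
3+1+1+1
2+2+2
2+2+1+1
2+1+1+1+1
1+1+1+1+1+1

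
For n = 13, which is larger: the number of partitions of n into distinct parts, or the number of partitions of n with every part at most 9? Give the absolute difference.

76

Partitions of 13 into distinct parts: 18.
Partitions of 13 with every part at most 9: 94.
|18 − 94| = 76.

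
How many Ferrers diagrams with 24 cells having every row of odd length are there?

122

There are 122 such partitions.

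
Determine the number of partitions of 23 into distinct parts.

104

Enumerating by decreasing first part gives 104 partitions in all.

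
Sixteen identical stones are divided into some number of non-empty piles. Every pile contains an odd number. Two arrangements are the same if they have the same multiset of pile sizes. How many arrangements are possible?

32

There are too many to list fully; the first 12 (by largest part) are:
15 + 1
13 + 3
13 + 1 + 1 + 1
11 + 5
11 + 3 + 1 + 1
11 + 1 + 1 + 1 + 1 + 1
9 + 7
9 + 5 + 1 + 1
9 + 3 + 3 + 1
9 + 3 + 1 + 1 + 1 + 1
9 + 1 + 1 + 1 + 1 + 1 + 1 + 1
7 + 7 + 1 + 1
…and 20 more, for 32 total.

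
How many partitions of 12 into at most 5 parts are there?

47

There are too many to list fully; the first 12 (by largest part) are:
12
1+11
2+10
1+1+10
3+9
1+2+9
1+1+1+9
4+8
1+3+8
2+2+8
1+1+2+8
1+1+1+1+8
…and 35 more, for 47 total.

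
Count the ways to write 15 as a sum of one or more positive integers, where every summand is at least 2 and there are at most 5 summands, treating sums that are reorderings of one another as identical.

There are too many to list fully; the first 12 (by largest part) are:
15
13,2
12,3
11,4
11,2,2
10,5
10,3,2
9,6
9,4,2
9,3,3
9,2,2,2
8,7
…and 25 more, for 37 total.

37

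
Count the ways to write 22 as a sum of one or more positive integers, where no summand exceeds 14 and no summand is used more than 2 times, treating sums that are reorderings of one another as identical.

266

Systematic enumeration (by largest part, then next-largest, …) yields 266.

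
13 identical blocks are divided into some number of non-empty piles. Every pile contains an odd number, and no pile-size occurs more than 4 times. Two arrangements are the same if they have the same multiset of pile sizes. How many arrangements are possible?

Enumerating:
13
1+1+11
1+3+9
1+1+1+1+9
1+5+7
3+3+7
1+1+1+3+7
3+5+5
1+1+1+5+5
1+1+3+3+5
1+3+3+3+3
1+1+1+1+3+3+3
Counting gives 12.

12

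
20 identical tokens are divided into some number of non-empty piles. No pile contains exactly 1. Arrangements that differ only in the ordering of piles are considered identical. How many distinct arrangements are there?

Counting exhaustively, 137 partitions satisfy the conditions.

137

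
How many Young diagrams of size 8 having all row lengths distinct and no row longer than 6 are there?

4

They are:
6 + 2
5 + 3
5 + 2 + 1
4 + 3 + 1
Counting gives 4.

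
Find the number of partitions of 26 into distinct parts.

Systematic enumeration (by largest part, then next-largest, …) yields 165.

165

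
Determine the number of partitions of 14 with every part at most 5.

70

There are too many to list fully; the first 12 (by largest part) are:
5,5,4
5,5,3,1
5,5,2,2
5,5,2,1,1
5,5,1,1,1,1
5,4,4,1
5,4,3,2
5,4,3,1,1
5,4,2,2,1
5,4,2,1,1,1
5,4,1,1,1,1,1
5,3,3,3
…and 58 more, for 70 total.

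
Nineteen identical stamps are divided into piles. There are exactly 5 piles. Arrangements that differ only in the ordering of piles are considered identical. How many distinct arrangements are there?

70

There are too many to list fully; the first 12 (by largest part) are:
15, 1, 1, 1, 1
14, 2, 1, 1, 1
13, 3, 1, 1, 1
13, 2, 2, 1, 1
12, 4, 1, 1, 1
12, 3, 2, 1, 1
12, 2, 2, 2, 1
11, 5, 1, 1, 1
11, 4, 2, 1, 1
11, 3, 3, 1, 1
11, 3, 2, 2, 1
11, 2, 2, 2, 2
…and 58 more, for 70 total.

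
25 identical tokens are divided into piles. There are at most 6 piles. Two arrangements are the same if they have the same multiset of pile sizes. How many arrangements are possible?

612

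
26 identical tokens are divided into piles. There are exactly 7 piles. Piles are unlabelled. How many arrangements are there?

Direct enumeration gives 300 partitions.

300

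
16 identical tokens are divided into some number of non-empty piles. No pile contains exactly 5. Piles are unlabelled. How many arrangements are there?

175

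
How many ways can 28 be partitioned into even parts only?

135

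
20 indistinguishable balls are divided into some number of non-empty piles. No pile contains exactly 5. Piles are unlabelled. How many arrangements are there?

A full systematic count gives 451.

451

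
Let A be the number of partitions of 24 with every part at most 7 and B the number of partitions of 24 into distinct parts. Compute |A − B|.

Partitions of 24 with every part at most 7: 733.
Partitions of 24 into distinct parts: 122.
|733 − 122| = 611.

611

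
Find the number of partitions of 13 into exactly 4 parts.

Listing the qualifying partitions of 13:
1, 1, 1, 10
1, 1, 2, 9
1, 1, 3, 8
1, 2, 2, 8
1, 1, 4, 7
1, 2, 3, 7
2, 2, 2, 7
1, 1, 5, 6
1, 2, 4, 6
1, 3, 3, 6
2, 2, 3, 6
1, 2, 5, 5
1, 3, 4, 5
2, 2, 4, 5
2, 3, 3, 5
1, 4, 4, 4
2, 3, 4, 4
3, 3, 3, 4

18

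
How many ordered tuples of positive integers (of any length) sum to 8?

The number of compositions of n is 2^(n−1); here 2^7 = 128.

128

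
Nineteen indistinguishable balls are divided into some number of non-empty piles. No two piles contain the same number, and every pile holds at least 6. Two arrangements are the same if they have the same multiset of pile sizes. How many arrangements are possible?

5

Listing the qualifying partitions of 19:
19
13, 6
12, 7
11, 8
10, 9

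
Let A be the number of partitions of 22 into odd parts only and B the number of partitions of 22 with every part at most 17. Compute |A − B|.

Partitions of 22 into odd parts only: 89.
Partitions of 22 with every part at most 17: 990.
|89 − 990| = 901.

901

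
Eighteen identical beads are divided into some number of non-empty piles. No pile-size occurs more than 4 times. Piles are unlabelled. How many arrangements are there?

262

Direct enumeration gives 262 partitions.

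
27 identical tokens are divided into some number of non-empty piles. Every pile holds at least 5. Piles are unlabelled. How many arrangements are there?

A partial list (first 12 by largest part):
27
5 + 22
6 + 21
7 + 20
8 + 19
9 + 18
10 + 17
5 + 5 + 17
11 + 16
5 + 6 + 16
12 + 15
5 + 7 + 15
…and 30 more, for 42 total.

42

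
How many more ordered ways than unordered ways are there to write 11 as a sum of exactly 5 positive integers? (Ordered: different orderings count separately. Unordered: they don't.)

Compositions: C(10,4) = 210.
Partitions of 11 into exactly 5 parts: 10.
Difference: 210 − 10 = 200.

200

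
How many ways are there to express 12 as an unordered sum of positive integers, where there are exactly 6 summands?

They are:
7, 1, 1, 1, 1, 1
6, 2, 1, 1, 1, 1
5, 3, 1, 1, 1, 1
5, 2, 2, 1, 1, 1
4, 4, 1, 1, 1, 1
4, 3, 2, 1, 1, 1
4, 2, 2, 2, 1, 1
3, 3, 3, 1, 1, 1
3, 3, 2, 2, 1, 1
3, 2, 2, 2, 2, 1
2, 2, 2, 2, 2, 2

11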